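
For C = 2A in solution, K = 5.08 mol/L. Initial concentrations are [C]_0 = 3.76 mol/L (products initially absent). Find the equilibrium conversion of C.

X = 0.436

Let X = conversion of C; extent ξ = 3.76·X mol/L.
Concentrations: [C] = 3.76 − 3.76X; [A] = 7.52X.
K = [A]^2 / ([C]).
This equals 5.08 at X = 0.436 (the root in 0 < X < 1).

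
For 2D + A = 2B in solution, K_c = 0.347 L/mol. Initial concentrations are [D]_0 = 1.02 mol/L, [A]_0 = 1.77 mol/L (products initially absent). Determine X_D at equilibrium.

X = 0.423

Let X = conversion of D; extent ξ = 1.02X/2 mol/L.
Concentrations: [D] = 1.02 − 1.02X; [A] = 1.77 − 0.51X; [B] = 1.02X.
K_c = [B]^2 / ([D]^2 [A]).
This equals 0.347 at X = 0.423 (the root in 0 < X < 1).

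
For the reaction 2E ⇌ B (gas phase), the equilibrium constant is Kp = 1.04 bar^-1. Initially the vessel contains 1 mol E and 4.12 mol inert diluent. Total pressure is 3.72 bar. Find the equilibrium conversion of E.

X = 0.461

Let X = conversion of E (basis 1 mol E); extent of reaction ξ = 0.5X.
Species balance: n_E = 1 − X; n_B = 0.5X; n_I = 4.12 (inert).
n_T = Σnᵢ = 5.12 − 0.5X.
With p_i = (n_i/n_T)P, Kp = p_B / (p_E^2).
This yields a degree-2 equation in X; solving on (0,1), X = 0.461.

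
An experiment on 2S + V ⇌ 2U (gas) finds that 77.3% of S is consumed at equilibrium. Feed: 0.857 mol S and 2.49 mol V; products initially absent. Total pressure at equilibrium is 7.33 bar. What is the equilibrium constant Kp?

Let X = conversion of S (basis 0.857 mol S); extent of reaction ξ = 0.428X.
Moles: n_S = 0.857 − 0.857X; n_V = 2.49 − 0.428X; n_U = 0.857X.
n_T = Σnᵢ = 3.35 − 0.428X.
At X = 0.773: n_S = 0.195, n_V = 2.16, n_U = 0.662, n_T = 3.02.
p_i = (n_i/n_T)·P. Kp = p_U^2 / (p_S^2 p_V) = 2.21 bar^-1.

Kp = 2.21 bar^-1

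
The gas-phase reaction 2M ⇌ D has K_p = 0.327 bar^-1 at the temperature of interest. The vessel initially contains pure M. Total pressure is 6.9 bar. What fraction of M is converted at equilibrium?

Take 1 mol M as basis and let X be its fractional conversion, so ξ = 0.5X.
Species balance: n_M = 1 − X; n_D = 0.5X.
n_T = Σnᵢ = 1 − 0.5X.
y_i = n_i/n_T, p_i = y_i·P. K_p = p_D / (p_M^2).
This yields a degree-2 equation in X; solving on (0,1), X = 0.684.

X = 0.684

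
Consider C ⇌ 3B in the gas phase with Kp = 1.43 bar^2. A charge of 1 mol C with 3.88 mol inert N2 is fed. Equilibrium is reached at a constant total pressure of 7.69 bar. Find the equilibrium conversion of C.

Let X = conversion of C (basis 1 mol C); extent of reaction ξ = X.
Mole table: n_C = 1 − X; n_B = 3X; n_I = 3.88 (inert).
Total moles n_T = 4.88 + 2X.
Mole fractions y_i = n_i/n_T; Kp = p_B^3 / (p_C) with p_i = y_i·P.
Equating to 1.43 bar^2 and solving on 0 < X < 1: X = 0.268.

X = 0.268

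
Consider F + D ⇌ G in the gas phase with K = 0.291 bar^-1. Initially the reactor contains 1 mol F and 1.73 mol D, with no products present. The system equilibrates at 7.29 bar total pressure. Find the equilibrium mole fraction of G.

y_G = 0.244

Let X = conversion of F (basis 1 mol F); extent of reaction ξ = X.
At extent ξ: n_F = 1 − X; n_D = 1.73 − X; n_G = X.
Total moles n_T = 2.73 − X.
Mole fractions y_i = n_i/n_T; K = p_G / (p_F p_D) with p_i = y_i·P.
Setting this equal to 0.291 bar^-1 and taking the physical root (0 < X < 1) gives X = 0.536.
Then n_G = 0.536, n_T = 2.19, so y_G = 0.244.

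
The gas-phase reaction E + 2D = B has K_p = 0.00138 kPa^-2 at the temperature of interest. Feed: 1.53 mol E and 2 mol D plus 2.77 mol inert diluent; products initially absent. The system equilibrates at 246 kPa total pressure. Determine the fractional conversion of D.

X = 0.744

Basis: 2 mol D initially; let X = conversion of D. Extent ξ = X.
At extent ξ: n_E = 1.53 − X; n_D = 2 − 2X; n_B = X; n_I = 2.77 (inert).
Total moles n_T = 6.3 − 2X.
Mole fractions y_i = n_i/n_T; K_p = p_B / (p_E p_D^2) with p_i = y_i·P.
Equating to 0.00138 kPa^-2 and solving on 0 < X < 1: X = 0.744.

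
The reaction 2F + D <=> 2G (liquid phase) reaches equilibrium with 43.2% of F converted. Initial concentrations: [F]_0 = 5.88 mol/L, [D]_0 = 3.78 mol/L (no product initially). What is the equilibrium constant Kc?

Let X = conversion of F.
Concentrations: [F] = 5.88 − 5.88X; [D] = 3.78 − 2.94X; [G] = 5.88X.
At X = 0.432: [F] = 3.34, [D] = 2.51, [G] = 2.54.
Kc = [G]^2 / ([F]^2 [D]) = 0.23 L/mol.

Kc = 0.23 L/mol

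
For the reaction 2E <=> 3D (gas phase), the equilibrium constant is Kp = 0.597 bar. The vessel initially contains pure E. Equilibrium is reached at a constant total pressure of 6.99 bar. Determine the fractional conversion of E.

X = 0.252

Let X = conversion of E (basis 1 mol E); extent of reaction ξ = 0.5X.
Mole table: n_E = 1 − X; n_D = 1.5X.
Total moles n_T = 1 + 0.5X.
With p_i = (n_i/n_T)P, Kp = p_D^3 / (p_E^2).
Setting this equal to 0.597 bar and taking the physical root (0 < X < 1) gives X = 0.252.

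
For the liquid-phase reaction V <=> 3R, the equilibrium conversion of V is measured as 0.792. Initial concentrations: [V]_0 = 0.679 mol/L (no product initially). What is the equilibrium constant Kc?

Kc = 29.7 (mol/L)^2

Let X = conversion of V.
Concentrations: [V] = 0.679 − 0.679X; [R] = 2.04X.
At X = 0.792: [V] = 0.141, [R] = 1.61.
Kc = [R]^3 / ([V]) = 29.7 (mol/L)^2.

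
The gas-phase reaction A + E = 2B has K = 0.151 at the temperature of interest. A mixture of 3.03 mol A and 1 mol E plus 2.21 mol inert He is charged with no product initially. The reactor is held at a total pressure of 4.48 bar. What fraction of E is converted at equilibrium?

X = 0.275

Basis: 1 mol E initially; let X = conversion of E. Extent ξ = X.
Species balance: n_A = 3.03 − X; n_E = 1 − X; n_B = 2X; n_I = 2.21 (inert).
Since Δν = 0, n_T = 6.24 throughout.
Mole fractions y_i = n_i/n_T; K = p_B^2 / (p_A p_E) with p_i = y_i·P.
Setting this equal to 0.151 and taking the physical root (0 < X < 1) gives X = 0.275.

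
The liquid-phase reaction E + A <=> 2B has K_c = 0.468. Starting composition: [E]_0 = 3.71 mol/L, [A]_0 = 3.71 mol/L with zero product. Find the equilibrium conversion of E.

X = 0.255

Let X = conversion of E; extent ξ = 3.71·X mol/L.
Concentrations: [E] = 3.71 − 3.71X; [A] = 3.71 − 3.71X; [B] = 7.42X.
K_c = [B]^2 / ([E] [A]).
This equals 0.468 at X = 0.255 (the root in 0 < X < 1).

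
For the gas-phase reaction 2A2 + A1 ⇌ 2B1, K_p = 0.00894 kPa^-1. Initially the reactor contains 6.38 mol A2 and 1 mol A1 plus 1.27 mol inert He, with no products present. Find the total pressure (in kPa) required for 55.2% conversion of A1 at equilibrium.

Take 1 mol A1 as basis and let X be its fractional conversion, so ξ = X.
Species balance: n_A2 = 6.38 − 2X; n_A1 = 1 − X; n_B1 = 2X; n_I = 1.27 (inert).
Total moles n_T = 8.65 − X.
K_p = p_B1^2 / (p_A2^2 p_A1) with p_i = (n_i/n_T)·P.
At X = 0.552: the mole-fraction product g(X) = Π y_i^ν_i = 0.7915. Since K_p = g(X)·P^{-1}, P = (g/K_p)^(1/1) = (0.7915/0.00894)^(1/1) = 88.5 kPa.

P = 88.5 kPa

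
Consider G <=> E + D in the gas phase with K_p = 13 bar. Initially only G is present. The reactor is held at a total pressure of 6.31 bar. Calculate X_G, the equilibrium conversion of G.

X = 0.821

Let X = conversion of G (basis 1 mol G); extent of reaction ξ = X.
Moles: n_G = 1 − X; n_E = X; n_D = X.
Total moles n_T = 1 + X.
With p_i = (n_i/n_T)P, K_p = p_E p_D / (p_G).
Equating to 13 bar and solving on 0 < X < 1: X = 0.821.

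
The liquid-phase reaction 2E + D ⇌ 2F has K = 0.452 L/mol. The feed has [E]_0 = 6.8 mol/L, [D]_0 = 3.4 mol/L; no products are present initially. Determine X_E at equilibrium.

Let X = conversion of E; extent ξ = 6.8X/2 mol/L.
Concentrations: [E] = 6.8 − 6.8X; [D] = 3.4 − 3.4X; [F] = 6.8X.
K = [F]^2 / ([E]^2 [D]).
Equating to 0.452 L/mol: the physical root is X = 0.474.

X = 0.474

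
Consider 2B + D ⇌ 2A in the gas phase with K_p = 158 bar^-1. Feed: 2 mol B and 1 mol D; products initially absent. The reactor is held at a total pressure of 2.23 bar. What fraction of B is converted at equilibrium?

X = 0.837

Basis: 2 mol B initially; let X = conversion of B. Extent ξ = X.
At extent ξ: n_B = 2 − 2X; n_D = 1 − X; n_A = 2X.
n_T = Σnᵢ = 3 − X.
With p_i = (n_i/n_T)P, K_p = p_A^2 / (p_B^2 p_D).
Setting this equal to 158 bar^-1 and taking the physical root (0 < X < 1) gives X = 0.837.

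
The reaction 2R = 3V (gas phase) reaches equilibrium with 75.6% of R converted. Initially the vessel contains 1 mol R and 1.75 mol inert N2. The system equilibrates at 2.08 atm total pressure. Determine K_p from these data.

Take 1 mol R as basis and let X be its fractional conversion, so ξ = 0.5X.
Moles: n_R = 1 − X; n_V = 1.5X; n_I = 1.75 (inert).
Total moles n_T = 2.75 + 0.5X.
At X = 0.756: n_R = 0.244, n_V = 1.13, n_T = 3.13.
p_i = (n_i/n_T)·P. K_p = p_V^3 / (p_R^2) = 16.3 atm.

K_p = 16.3 atm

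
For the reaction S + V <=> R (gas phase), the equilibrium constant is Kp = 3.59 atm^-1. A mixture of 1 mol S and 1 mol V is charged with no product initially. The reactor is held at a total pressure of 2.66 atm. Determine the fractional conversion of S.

X = 0.692

Let X = conversion of S (basis 1 mol S); extent of reaction ξ = X.
Mole table: n_S = 1 − X; n_V = 1 − X; n_R = X.
Total moles n_T = 2 − X.
y_i = n_i/n_T, p_i = y_i·P. Kp = p_R / (p_S p_V).
Equating to 3.59 atm^-1 and solving on 0 < X < 1: X = 0.692.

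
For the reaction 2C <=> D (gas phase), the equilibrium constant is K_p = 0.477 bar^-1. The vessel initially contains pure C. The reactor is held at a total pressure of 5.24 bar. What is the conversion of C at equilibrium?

X = 0.698

Let X = conversion of C (basis 1 mol C); extent of reaction ξ = 0.5X.
At extent ξ: n_C = 1 − X; n_D = 0.5X.
Summing: n_T = 1 − 0.5X.
Mole fractions y_i = n_i/n_T; K_p = p_D / (p_C^2) with p_i = y_i·P.
This yields a degree-2 equation in X; solving on (0,1), X = 0.698.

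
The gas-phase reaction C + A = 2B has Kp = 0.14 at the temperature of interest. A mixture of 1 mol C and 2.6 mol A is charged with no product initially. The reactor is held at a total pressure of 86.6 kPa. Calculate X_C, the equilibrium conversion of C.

Take 1 mol C as basis and let X be its fractional conversion, so ξ = X.
Species balance: n_C = 1 − X; n_A = 2.6 − X; n_B = 2X.
Total moles n_T = 3.6 (Δν = 0, constant).
With p_i = (n_i/n_T)P, Kp = p_B^2 / (p_C p_A).
This yields a degree-2 equation in X; solving on (0,1), X = 0.249.

X = 0.249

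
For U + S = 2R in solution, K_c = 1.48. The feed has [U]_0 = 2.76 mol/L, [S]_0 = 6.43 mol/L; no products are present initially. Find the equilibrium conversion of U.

X = 0.547

Let X = conversion of U; extent ξ = 2.76·X mol/L.
Concentrations: [U] = 2.76 − 2.76X; [S] = 6.43 − 2.76X; [R] = 5.52X.
K_c = [R]^2 / ([U] [S]).
Setting equal to 1.48 and solving for X on (0,1) gives X = 0.547.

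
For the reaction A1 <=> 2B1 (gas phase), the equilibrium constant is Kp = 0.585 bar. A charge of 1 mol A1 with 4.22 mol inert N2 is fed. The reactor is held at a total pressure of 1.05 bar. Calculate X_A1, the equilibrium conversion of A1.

X = 0.582

Take 1 mol A1 as basis and let X be its fractional conversion, so ξ = X.
At extent ξ: n_A1 = 1 − X; n_B1 = 2X; n_I = 4.22 (inert).
n_T = Σnᵢ = 5.22 + X.
y_i = n_i/n_T, p_i = y_i·P. Kp = p_B1^2 / (p_A1).
Equating to 0.585 bar and solving on 0 < X < 1: X = 0.582.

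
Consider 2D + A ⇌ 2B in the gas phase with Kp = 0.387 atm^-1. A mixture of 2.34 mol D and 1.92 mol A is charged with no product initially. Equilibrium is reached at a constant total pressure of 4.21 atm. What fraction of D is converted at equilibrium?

Take 2.34 mol D as basis and let X be its fractional conversion, so ξ = 1.17X.
Mole table: n_D = 2.34 − 2.34X; n_A = 1.92 − 1.17X; n_B = 2.34X.
Total moles n_T = 4.26 − 1.17X.
With p_i = (n_i/n_T)P, Kp = p_B^2 / (p_D^2 p_A).
Equating to 0.387 atm^-1 and solving on 0 < X < 1: X = 0.439.

X = 0.439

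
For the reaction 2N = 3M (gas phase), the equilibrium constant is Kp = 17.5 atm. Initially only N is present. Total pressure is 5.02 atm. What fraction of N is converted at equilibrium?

X = 0.599

Take 1 mol N as basis and let X be its fractional conversion, so ξ = 0.5X.
Moles: n_N = 1 − X; n_M = 1.5X.
n_T = Σnᵢ = 1 + 0.5X.
Mole fractions y_i = n_i/n_T; Kp = p_M^3 / (p_N^2) with p_i = y_i·P.
This yields a degree-3 equation in X; solving on (0,1), X = 0.599.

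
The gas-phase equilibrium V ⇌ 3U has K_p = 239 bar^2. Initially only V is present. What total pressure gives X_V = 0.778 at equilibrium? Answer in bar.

Let X = conversion of V (basis 1 mol V); extent of reaction ξ = X.
At extent ξ: n_V = 1 − X; n_U = 3X.
Summing: n_T = 1 + 2X.
K_p = p_U^3 / (p_V) with p_i = (n_i/n_T)·P.
At X = 0.778: the mole-fraction product g(X) = Π y_i^ν_i = 8.767. Since K_p = g(X)·P^{2}, P = (K_p/g)^(1/2) = (239/8.767)^(1/2) = 5.22 bar.

P = 5.22 bar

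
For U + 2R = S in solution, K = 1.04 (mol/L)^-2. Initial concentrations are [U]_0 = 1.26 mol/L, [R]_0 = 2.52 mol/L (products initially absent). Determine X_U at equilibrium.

X = 0.561

Let X = conversion of U; extent ξ = 1.26·X mol/L.
Concentrations: [U] = 1.26 − 1.26X; [R] = 2.52 − 2.52X; [S] = 1.26X.
K = [S] / ([U] [R]^2).
Equating to 1.04 (mol/L)^-2: the physical root is X = 0.561.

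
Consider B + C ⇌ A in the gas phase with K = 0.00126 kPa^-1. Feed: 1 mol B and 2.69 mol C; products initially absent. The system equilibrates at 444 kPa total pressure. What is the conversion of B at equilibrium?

X = 0.283

Take 1 mol B as basis and let X be its fractional conversion, so ξ = X.
Moles: n_B = 1 − X; n_C = 2.69 − X; n_A = X.
Summing: n_T = 3.69 − X.
With p_i = (n_i/n_T)P, K = p_A / (p_B p_C).
Setting this equal to 0.00126 kPa^-1 and taking the physical root (0 < X < 1) gives X = 0.283.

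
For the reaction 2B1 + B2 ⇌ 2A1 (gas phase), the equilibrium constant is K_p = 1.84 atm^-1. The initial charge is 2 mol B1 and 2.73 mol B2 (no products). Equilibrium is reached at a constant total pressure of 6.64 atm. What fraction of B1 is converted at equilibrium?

Let X = conversion of B1 (basis 2 mol B1); extent of reaction ξ = X.
Moles: n_B1 = 2 − 2X; n_B2 = 2.73 − X; n_A1 = 2X.
Total moles n_T = 4.73 − X.
y_i = n_i/n_T, p_i = y_i·P. K_p = p_A1^2 / (p_B1^2 p_B2).
This yields a degree-3 equation in X; solving on (0,1), X = 0.712.

X = 0.712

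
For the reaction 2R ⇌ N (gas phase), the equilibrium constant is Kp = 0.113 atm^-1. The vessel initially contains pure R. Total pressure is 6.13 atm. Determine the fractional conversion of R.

X = 0.485

Take 1 mol R as basis and let X be its fractional conversion, so ξ = 0.5X.
At extent ξ: n_R = 1 − X; n_N = 0.5X.
Total moles n_T = 1 − 0.5X.
y_i = n_i/n_T, p_i = y_i·P. Kp = p_N / (p_R^2).
Equating to 0.113 atm^-1 and solving on 0 < X < 1: X = 0.485.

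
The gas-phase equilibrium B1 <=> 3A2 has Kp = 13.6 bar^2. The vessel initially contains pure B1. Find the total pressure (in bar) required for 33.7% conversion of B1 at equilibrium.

Let X = conversion of B1 (basis 1 mol B1); extent of reaction ξ = X.
Moles: n_B1 = 1 − X; n_A2 = 3X.
n_T = Σnᵢ = 1 + 2X.
Kp = p_A2^3 / (p_B1) with p_i = (n_i/n_T)·P.
At X = 0.337: the mole-fraction product g(X) = Π y_i^ν_i = 0.5562. Since Kp = g(X)·P^{2}, P = (Kp/g)^(1/2) = (13.6/0.5562)^(1/2) = 4.94 bar.

P = 4.94 bar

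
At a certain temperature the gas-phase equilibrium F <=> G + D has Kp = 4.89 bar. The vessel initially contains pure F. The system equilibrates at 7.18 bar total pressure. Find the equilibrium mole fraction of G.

y_G = 0.389

Let X = conversion of F (basis 1 mol F); extent of reaction ξ = X.
Moles: n_F = 1 − X; n_G = X; n_D = X.
n_T = Σnᵢ = 1 + X.
Mole fractions y_i = n_i/n_T; Kp = p_G p_D / (p_F) with p_i = y_i·P.
Setting this equal to 4.89 bar and taking the physical root (0 < X < 1) gives X = 0.637.
Then n_G = 0.637, n_T = 1.64, so y_G = 0.389.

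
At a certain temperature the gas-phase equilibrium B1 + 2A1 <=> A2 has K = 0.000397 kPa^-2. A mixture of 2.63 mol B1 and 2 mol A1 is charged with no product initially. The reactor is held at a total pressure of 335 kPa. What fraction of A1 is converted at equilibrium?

X = 0.848

Basis: 2 mol A1 initially; let X = conversion of A1. Extent ξ = X.
At extent ξ: n_B1 = 2.63 − X; n_A1 = 2 − 2X; n_A2 = X.
n_T = Σnᵢ = 4.63 − 2X.
Mole fractions y_i = n_i/n_T; K = p_A2 / (p_B1 p_A1^2) with p_i = y_i·P.
Setting this equal to 0.000397 kPa^-2 and taking the physical root (0 < X < 1) gives X = 0.848.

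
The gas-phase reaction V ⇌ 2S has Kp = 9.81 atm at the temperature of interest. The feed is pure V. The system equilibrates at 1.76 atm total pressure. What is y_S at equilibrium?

Let X = conversion of V (basis 1 mol V); extent of reaction ξ = X.
At extent ξ: n_V = 1 − X; n_S = 2X.
Summing: n_T = 1 + X.
With p_i = (n_i/n_T)P, Kp = p_S^2 / (p_V).
Substituting and setting equal to 9.81 atm gives a polynomial in X; the root in (0,1) is X = 0.763.
Then n_S = 1.53, n_T = 1.76, so y_S = 0.866.

y_S = 0.866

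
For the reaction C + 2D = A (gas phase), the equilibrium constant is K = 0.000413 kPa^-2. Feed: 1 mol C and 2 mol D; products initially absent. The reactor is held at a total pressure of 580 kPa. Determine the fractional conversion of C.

X = 0.864

Let X = conversion of C (basis 1 mol C); extent of reaction ξ = X.
Mole table: n_C = 1 − X; n_D = 2 − 2X; n_A = X.
Total moles n_T = 3 − 2X.
y_i = n_i/n_T, p_i = y_i·P. K = p_A / (p_C p_D^2).
Setting this equal to 0.000413 kPa^-2 and taking the physical root (0 < X < 1) gives X = 0.864.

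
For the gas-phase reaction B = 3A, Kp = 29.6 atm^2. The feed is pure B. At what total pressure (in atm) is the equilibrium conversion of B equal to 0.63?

P = 2.88 atm

Basis: 1 mol B initially; let X = conversion of B. Extent ξ = X.
Species balance: n_B = 1 − X; n_A = 3X.
Summing: n_T = 1 + 2X.
Kp = p_A^3 / (p_B) with p_i = (n_i/n_T)·P.
At X = 0.63: the mole-fraction product g(X) = Π y_i^ν_i = 3.572. Since Kp = g(X)·P^{2}, P = (Kp/g)^(1/2) = (29.6/3.572)^(1/2) = 2.88 atm.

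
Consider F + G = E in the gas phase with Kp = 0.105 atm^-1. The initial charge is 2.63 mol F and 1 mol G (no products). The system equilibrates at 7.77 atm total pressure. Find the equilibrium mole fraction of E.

Basis: 1 mol G initially; let X = conversion of G. Extent ξ = X.
Mole table: n_F = 2.63 − X; n_G = 1 − X; n_E = X.
Total moles n_T = 3.63 − X.
Mole fractions y_i = n_i/n_T; Kp = p_E / (p_F p_G) with p_i = y_i·P.
This yields a degree-2 equation in X; solving on (0,1), X = 0.362.
Then n_E = 0.362, n_T = 3.27, so y_E = 0.111.

y_E = 0.111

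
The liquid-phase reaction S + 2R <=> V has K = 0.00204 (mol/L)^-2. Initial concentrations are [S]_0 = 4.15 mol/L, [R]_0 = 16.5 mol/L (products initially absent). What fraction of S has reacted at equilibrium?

X = 0.289

Let X = conversion of S; extent ξ = 4.15·X mol/L.
Concentrations: [S] = 4.15 − 4.15X; [R] = 16.5 − 8.3X; [V] = 4.15X.
K = [V] / ([S] [R]^2).
Equating to 0.00204 (mol/L)^-2: the physical root is X = 0.289.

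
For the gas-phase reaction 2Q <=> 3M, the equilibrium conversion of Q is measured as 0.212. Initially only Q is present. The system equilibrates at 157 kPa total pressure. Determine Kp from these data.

Kp = 7.35 kPa

Take 1 mol Q as basis and let X be its fractional conversion, so ξ = 0.5X.
Mole table: n_Q = 1 − X; n_M = 1.5X.
Summing: n_T = 1 + 0.5X.
At X = 0.212: n_Q = 0.788, n_M = 0.318, n_T = 1.11.
p_i = (n_i/n_T)·P. Kp = p_M^3 / (p_Q^2) = 7.35 kPa.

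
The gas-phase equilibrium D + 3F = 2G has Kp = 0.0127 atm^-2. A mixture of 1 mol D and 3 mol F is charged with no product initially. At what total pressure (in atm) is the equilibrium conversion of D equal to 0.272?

P = 6.06 atm

Let X = conversion of D (basis 1 mol D); extent of reaction ξ = X.
Mole table: n_D = 1 − X; n_F = 3 − 3X; n_G = 2X.
Summing: n_T = 4 − 2X.
Kp = p_G^2 / (p_D p_F^3) with p_i = (n_i/n_T)·P.
At X = 0.272: the mole-fraction product g(X) = Π y_i^ν_i = 0.4661. Since Kp = g(X)·P^{-2}, P = (g/Kp)^(1/2) = (0.4661/0.0127)^(1/2) = 6.06 atm.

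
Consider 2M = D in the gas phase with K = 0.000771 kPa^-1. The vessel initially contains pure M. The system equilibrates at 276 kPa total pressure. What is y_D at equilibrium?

y_D = 0.153

Basis: 1 mol M initially; let X = conversion of M. Extent ξ = 0.5X.
Moles: n_M = 1 − X; n_D = 0.5X.
Summing: n_T = 1 − 0.5X.
y_i = n_i/n_T, p_i = y_i·P. K = p_D / (p_M^2).
Setting this equal to 0.000771 kPa^-1 and taking the physical root (0 < X < 1) gives X = 0.265.
Then n_D = 0.133, n_T = 0.867, so y_D = 0.153.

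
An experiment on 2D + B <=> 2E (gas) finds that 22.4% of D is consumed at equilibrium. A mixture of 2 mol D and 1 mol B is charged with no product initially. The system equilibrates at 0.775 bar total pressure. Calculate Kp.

Take 2 mol D as basis and let X be its fractional conversion, so ξ = X.
At extent ξ: n_D = 2 − 2X; n_B = 1 − X; n_E = 2X.
Summing: n_T = 3 − X.
At X = 0.224: n_D = 1.55, n_B = 0.776, n_E = 0.448, n_T = 2.78.
p_i = (n_i/n_T)·P. Kp = p_E^2 / (p_D^2 p_B) = 0.385 bar^-1.

Kp = 0.385 bar^-1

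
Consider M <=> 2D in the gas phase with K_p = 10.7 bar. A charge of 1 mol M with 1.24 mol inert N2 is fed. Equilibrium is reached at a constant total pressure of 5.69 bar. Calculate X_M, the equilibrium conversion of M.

Basis: 1 mol M initially; let X = conversion of M. Extent ξ = X.
Mole table: n_M = 1 − X; n_D = 2X; n_I = 1.24 (inert).
Summing: n_T = 2.24 + X.
Mole fractions y_i = n_i/n_T; K_p = p_D^2 / (p_M) with p_i = y_i·P.
Setting this equal to 10.7 bar and taking the physical root (0 < X < 1) gives X = 0.671.

X = 0.671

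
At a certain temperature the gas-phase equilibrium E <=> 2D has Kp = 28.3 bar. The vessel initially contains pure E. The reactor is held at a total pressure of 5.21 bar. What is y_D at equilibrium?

Let X = conversion of E (basis 1 mol E); extent of reaction ξ = X.
At extent ξ: n_E = 1 − X; n_D = 2X.
Total moles n_T = 1 + X.
Mole fractions y_i = n_i/n_T; Kp = p_D^2 / (p_E) with p_i = y_i·P.
This yields a degree-2 equation in X; solving on (0,1), X = 0.759.
Then n_D = 1.52, n_T = 1.76, so y_D = 0.863.

y_D = 0.863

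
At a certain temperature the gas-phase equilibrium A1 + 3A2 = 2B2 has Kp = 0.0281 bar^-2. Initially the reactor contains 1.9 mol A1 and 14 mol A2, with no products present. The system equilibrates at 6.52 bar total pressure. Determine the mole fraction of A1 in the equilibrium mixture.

y_A1 = 0.054

Take 1.9 mol A1 as basis and let X be its fractional conversion, so ξ = 1.9X.
At extent ξ: n_A1 = 1.9 − 1.9X; n_A2 = 14 − 5.7X; n_B2 = 3.8X.
Total moles n_T = 15.9 − 3.8X.
y_i = n_i/n_T, p_i = y_i·P. Kp = p_B2^2 / (p_A1 p_A2^3).
Setting this equal to 0.0281 bar^-2 and taking the physical root (0 < X < 1) gives X = 0.616.
Then n_A1 = 0.73, n_T = 13.6, so y_A1 = 0.054.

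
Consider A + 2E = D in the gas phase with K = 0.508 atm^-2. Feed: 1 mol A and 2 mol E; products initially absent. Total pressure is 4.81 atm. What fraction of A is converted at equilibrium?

X = 0.659

Basis: 1 mol A initially; let X = conversion of A. Extent ξ = X.
Species balance: n_A = 1 − X; n_E = 2 − 2X; n_D = X.
n_T = Σnᵢ = 3 − 2X.
With p_i = (n_i/n_T)P, K = p_D / (p_A p_E^2).
Substituting and setting equal to 0.508 atm^-2 gives a polynomial in X; the root in (0,1) is X = 0.659.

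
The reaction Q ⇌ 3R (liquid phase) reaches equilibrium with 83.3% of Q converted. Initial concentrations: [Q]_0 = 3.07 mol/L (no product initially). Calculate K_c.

Let X = conversion of Q.
Concentrations: [Q] = 3.07 − 3.07X; [R] = 9.21X.
At X = 0.833: [Q] = 0.513, [R] = 7.67.
K_c = [R]^3 / ([Q]) = 881 (mol/L)^2.

K_c = 881 (mol/L)^2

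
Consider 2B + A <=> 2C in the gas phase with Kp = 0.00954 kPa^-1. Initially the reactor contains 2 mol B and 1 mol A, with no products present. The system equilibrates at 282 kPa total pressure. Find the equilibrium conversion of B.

X = 0.435

Basis: 2 mol B initially; let X = conversion of B. Extent ξ = X.
At extent ξ: n_B = 2 − 2X; n_A = 1 − X; n_C = 2X.
Total moles n_T = 3 − X.
With p_i = (n_i/n_T)P, Kp = p_C^2 / (p_B^2 p_A).
Substituting and setting equal to 0.00954 kPa^-1 gives a polynomial in X; the root in (0,1) is X = 0.435.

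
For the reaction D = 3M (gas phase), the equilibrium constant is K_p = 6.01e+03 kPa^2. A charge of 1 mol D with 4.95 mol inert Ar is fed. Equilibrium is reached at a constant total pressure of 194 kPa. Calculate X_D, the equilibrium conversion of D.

X = 0.518

Basis: 1 mol D initially; let X = conversion of D. Extent ξ = X.
Moles: n_D = 1 − X; n_M = 3X; n_I = 4.95 (inert).
n_T = Σnᵢ = 5.95 + 2X.
With p_i = (n_i/n_T)P, K_p = p_M^3 / (p_D).
Equating to 6.01e+03 kPa^2 and solving on 0 < X < 1: X = 0.518.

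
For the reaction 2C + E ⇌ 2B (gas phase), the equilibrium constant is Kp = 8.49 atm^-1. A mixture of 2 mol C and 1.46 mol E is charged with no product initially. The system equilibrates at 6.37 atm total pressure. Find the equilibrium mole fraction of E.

y_E = 0.252

Take 2 mol C as basis and let X be its fractional conversion, so ξ = X.
Moles: n_C = 2 − 2X; n_E = 1.46 − X; n_B = 2X.
Total moles n_T = 3.46 − X.
Mole fractions y_i = n_i/n_T; Kp = p_B^2 / (p_C^2 p_E) with p_i = y_i·P.
Setting this equal to 8.49 atm^-1 and taking the physical root (0 < X < 1) gives X = 0.787.
Then n_E = 0.673, n_T = 2.67, so y_E = 0.252.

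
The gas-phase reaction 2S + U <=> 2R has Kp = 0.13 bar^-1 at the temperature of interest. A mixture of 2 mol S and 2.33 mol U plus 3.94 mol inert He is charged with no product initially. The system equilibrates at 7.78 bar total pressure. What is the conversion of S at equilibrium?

Let X = conversion of S (basis 2 mol S); extent of reaction ξ = X.
At extent ξ: n_S = 2 − 2X; n_U = 2.33 − X; n_R = 2X; n_I = 3.94 (inert).
Total moles n_T = 8.27 − X.
y_i = n_i/n_T, p_i = y_i·P. Kp = p_R^2 / (p_S^2 p_U).
Substituting and setting equal to 0.13 bar^-1 gives a polynomial in X; the root in (0,1) is X = 0.335.

X = 0.335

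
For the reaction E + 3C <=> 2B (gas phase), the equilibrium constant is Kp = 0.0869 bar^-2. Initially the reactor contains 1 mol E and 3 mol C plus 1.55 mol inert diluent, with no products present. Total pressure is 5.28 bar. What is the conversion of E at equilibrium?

X = 0.351

Let X = conversion of E (basis 1 mol E); extent of reaction ξ = X.
Mole table: n_E = 1 − X; n_C = 3 − 3X; n_B = 2X; n_I = 1.55 (inert).
Total moles n_T = 5.55 − 2X.
With p_i = (n_i/n_T)P, Kp = p_B^2 / (p_E p_C^3).
Equating to 0.0869 bar^-2 and solving on 0 < X < 1: X = 0.351.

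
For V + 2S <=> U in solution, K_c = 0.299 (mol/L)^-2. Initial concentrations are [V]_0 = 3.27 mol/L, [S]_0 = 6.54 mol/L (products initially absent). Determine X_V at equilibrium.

Let X = conversion of V; extent ξ = 3.27·X mol/L.
Concentrations: [V] = 3.27 − 3.27X; [S] = 6.54 − 6.54X; [U] = 3.27X.
K_c = [U] / ([V] [S]^2).
Equating to 0.299 (mol/L)^-2: the physical root is X = 0.633.

X = 0.633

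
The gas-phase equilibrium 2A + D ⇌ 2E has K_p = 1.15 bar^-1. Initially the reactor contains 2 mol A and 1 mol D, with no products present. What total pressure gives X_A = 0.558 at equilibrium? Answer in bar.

Basis: 2 mol A initially; let X = conversion of A. Extent ξ = X.
Species balance: n_A = 2 − 2X; n_D = 1 − X; n_E = 2X.
Total moles n_T = 3 − X.
K_p = p_E^2 / (p_A^2 p_D) with p_i = (n_i/n_T)·P.
At X = 0.558: the mole-fraction product g(X) = Π y_i^ν_i = 8.805. Since K_p = g(X)·P^{-1}, P = (g/K_p)^(1/1) = (8.805/1.15)^(1/1) = 7.66 bar.

P = 7.66 bar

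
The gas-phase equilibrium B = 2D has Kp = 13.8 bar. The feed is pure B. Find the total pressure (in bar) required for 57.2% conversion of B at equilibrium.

Basis: 1 mol B initially; let X = conversion of B. Extent ξ = X.
Species balance: n_B = 1 − X; n_D = 2X.
Summing: n_T = 1 + X.
Kp = p_D^2 / (p_B) with p_i = (n_i/n_T)·P.
At X = 0.572: the mole-fraction product g(X) = Π y_i^ν_i = 1.945. Since Kp = g(X)·P^{1}, P = (Kp/g)^(1/1) = (13.8/1.945)^(1/1) = 7.09 bar.

P = 7.09 bar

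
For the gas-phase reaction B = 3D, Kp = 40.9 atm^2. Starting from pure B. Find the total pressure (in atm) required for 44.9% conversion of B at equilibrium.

Basis: 1 mol B initially; let X = conversion of B. Extent ξ = X.
Mole table: n_B = 1 − X; n_D = 3X.
Summing: n_T = 1 + 2X.
Kp = p_D^3 / (p_B) with p_i = (n_i/n_T)·P.
At X = 0.449: the mole-fraction product g(X) = Π y_i^ν_i = 1.231. Since Kp = g(X)·P^{2}, P = (Kp/g)^(1/2) = (40.9/1.231)^(1/2) = 5.76 atm.

P = 5.76 atm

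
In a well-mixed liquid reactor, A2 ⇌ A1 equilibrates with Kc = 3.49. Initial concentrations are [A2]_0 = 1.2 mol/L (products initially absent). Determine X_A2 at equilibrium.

Let X = conversion of A2; extent ξ = 1.2·X mol/L.
Concentrations: [A2] = 1.2 − 1.2X; [A1] = 1.2X.
Kc = [A1] / ([A2]).
This equals 3.49 at X = 0.777 (the root in 0 < X < 1).

X = 0.777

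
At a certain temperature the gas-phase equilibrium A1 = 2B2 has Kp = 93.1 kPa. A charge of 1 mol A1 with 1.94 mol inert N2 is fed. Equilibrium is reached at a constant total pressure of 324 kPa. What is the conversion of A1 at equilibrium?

Take 1 mol A1 as basis and let X be its fractional conversion, so ξ = X.
Mole table: n_A1 = 1 − X; n_B2 = 2X; n_I = 1.94 (inert).
Summing: n_T = 2.94 + X.
y_i = n_i/n_T, p_i = y_i·P. Kp = p_B2^2 / (p_A1).
Setting this equal to 93.1 kPa and taking the physical root (0 < X < 1) gives X = 0.384.

X = 0.384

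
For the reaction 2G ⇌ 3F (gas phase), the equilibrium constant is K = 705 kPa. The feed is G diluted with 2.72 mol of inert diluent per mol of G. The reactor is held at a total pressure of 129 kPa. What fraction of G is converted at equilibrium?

Basis: 1 mol G initially; let X = conversion of G. Extent ξ = 0.5X.
Species balance: n_G = 1 − X; n_F = 1.5X; n_I = 2.72 (inert).
Total moles n_T = 3.72 + 0.5X.
Mole fractions y_i = n_i/n_T; K = p_F^3 / (p_G^2) with p_i = y_i·P.
Equating to 705 kPa and solving on 0 < X < 1: X = 0.749.

X = 0.749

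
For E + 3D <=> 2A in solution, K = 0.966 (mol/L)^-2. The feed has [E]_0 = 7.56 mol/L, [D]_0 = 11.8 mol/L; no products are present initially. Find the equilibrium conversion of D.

X = 0.818

Let X = conversion of D; extent ξ = 11.8X/3 mol/L.
Concentrations: [E] = 7.56 − 3.93X; [D] = 11.8 − 11.8X; [A] = 7.87X.
K = [A]^2 / ([E] [D]^3).
Equating to 0.966 (mol/L)^-2: the physical root is X = 0.818.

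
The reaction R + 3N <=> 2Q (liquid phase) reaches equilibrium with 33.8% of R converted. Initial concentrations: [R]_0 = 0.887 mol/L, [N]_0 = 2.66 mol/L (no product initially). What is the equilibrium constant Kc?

Let X = conversion of R.
Concentrations: [R] = 0.887 − 0.887X; [N] = 2.66 − 2.66X; [Q] = 1.77X.
At X = 0.338: [R] = 0.587, [N] = 1.76, [Q] = 0.6.
Kc = [Q]^2 / ([R] [N]^3) = 0.112 (mol/L)^-2.

Kc = 0.112 (mol/L)^-2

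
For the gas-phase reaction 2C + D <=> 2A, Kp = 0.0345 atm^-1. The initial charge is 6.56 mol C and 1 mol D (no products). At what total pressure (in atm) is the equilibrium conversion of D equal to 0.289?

P = 2.77 atm

Take 1 mol D as basis and let X be its fractional conversion, so ξ = X.
Species balance: n_C = 6.56 − 2X; n_D = 1 − X; n_A = 2X.
Total moles n_T = 7.56 − X.
Kp = p_A^2 / (p_C^2 p_D) with p_i = (n_i/n_T)·P.
At X = 0.289: the mole-fraction product g(X) = Π y_i^ν_i = 0.09547. Since Kp = g(X)·P^{-1}, P = (g/Kp)^(1/1) = (0.09547/0.0345)^(1/1) = 2.77 atm.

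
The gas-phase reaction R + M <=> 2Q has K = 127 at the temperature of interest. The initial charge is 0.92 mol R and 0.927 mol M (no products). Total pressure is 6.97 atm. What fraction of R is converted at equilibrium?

Take 0.92 mol R as basis and let X be its fractional conversion, so ξ = 0.92X.
Moles: n_R = 0.92 − 0.92X; n_M = 0.927 − 0.92X; n_Q = 1.84X.
n_T stays at 1.85 (no change in mole number).
y_i = n_i/n_T, p_i = y_i·P. K = p_Q^2 / (p_R p_M).
Substituting and setting equal to 127 gives a polynomial in X; the root in (0,1) is X = 0.852.

X = 0.852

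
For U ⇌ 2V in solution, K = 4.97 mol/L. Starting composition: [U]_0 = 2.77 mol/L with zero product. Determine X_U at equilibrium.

Let X = conversion of U; extent ξ = 2.77·X mol/L.
Concentrations: [U] = 2.77 − 2.77X; [V] = 5.54X.
K = [V]^2 / ([U]).
Setting equal to 4.97 and solving for X on (0,1) gives X = 0.482.

X = 0.482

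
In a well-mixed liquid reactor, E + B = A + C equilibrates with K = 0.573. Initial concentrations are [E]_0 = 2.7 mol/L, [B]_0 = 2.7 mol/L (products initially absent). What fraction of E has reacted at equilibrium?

X = 0.431

Let X = conversion of E; extent ξ = 2.7·X mol/L.
Concentrations: [E] = 2.7 − 2.7X; [B] = 2.7 − 2.7X; [A] = 2.7X; [C] = 2.7X.
K = [A] [C] / ([E] [B]).
This equals 0.573 at X = 0.431 (the root in 0 < X < 1).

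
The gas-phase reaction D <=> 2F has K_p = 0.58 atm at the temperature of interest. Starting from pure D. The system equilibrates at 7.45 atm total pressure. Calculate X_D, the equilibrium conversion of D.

Let X = conversion of D (basis 1 mol D); extent of reaction ξ = X.
Moles: n_D = 1 − X; n_F = 2X.
Summing: n_T = 1 + X.
y_i = n_i/n_T, p_i = y_i·P. K_p = p_F^2 / (p_D).
Equating to 0.58 atm and solving on 0 < X < 1: X = 0.138.

X = 0.138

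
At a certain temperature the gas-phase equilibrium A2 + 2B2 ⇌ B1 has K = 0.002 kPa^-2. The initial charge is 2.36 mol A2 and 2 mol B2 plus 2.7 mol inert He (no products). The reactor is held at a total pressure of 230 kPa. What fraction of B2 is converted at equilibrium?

Basis: 2 mol B2 initially; let X = conversion of B2. Extent ξ = X.
Species balance: n_A2 = 2.36 − X; n_B2 = 2 − 2X; n_B1 = X; n_I = 2.7 (inert).
Summing: n_T = 7.06 − 2X.
With p_i = (n_i/n_T)P, K = p_B1 / (p_A2 p_B2^2).
Equating to 0.002 kPa^-2 and solving on 0 < X < 1: X = 0.809.

X = 0.809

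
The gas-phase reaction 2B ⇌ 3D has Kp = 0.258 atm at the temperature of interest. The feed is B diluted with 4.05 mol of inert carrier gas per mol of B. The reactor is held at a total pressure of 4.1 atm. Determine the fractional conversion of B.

Basis: 1 mol B initially; let X = conversion of B. Extent ξ = 0.5X.
Species balance: n_B = 1 − X; n_D = 1.5X; n_I = 4.05 (inert).
Total moles n_T = 5.05 + 0.5X.
y_i = n_i/n_T, p_i = y_i·P. Kp = p_D^3 / (p_B^2).
Substituting and setting equal to 0.258 atm gives a polynomial in X; the root in (0,1) is X = 0.346.

X = 0.346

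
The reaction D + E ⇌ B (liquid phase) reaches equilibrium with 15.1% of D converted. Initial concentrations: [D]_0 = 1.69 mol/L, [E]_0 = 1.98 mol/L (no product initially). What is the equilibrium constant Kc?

Kc = 0.103 L/mol

Let X = conversion of D.
Concentrations: [D] = 1.69 − 1.69X; [E] = 1.98 − 1.69X; [B] = 1.69X.
At X = 0.151: [D] = 1.43, [E] = 1.72, [B] = 0.255.
Kc = [B] / ([D] [E]) = 0.103 L/mol.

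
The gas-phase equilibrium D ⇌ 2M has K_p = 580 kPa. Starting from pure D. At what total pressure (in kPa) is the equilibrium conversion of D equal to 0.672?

Basis: 1 mol D initially; let X = conversion of D. Extent ξ = X.
Moles: n_D = 1 − X; n_M = 2X.
Summing: n_T = 1 + X.
K_p = p_M^2 / (p_D) with p_i = (n_i/n_T)·P.
At X = 0.672: the mole-fraction product g(X) = Π y_i^ν_i = 3.294. Since K_p = g(X)·P^{1}, P = (K_p/g)^(1/1) = (580/3.294)^(1/1) = 176 kPa.

P = 176 kPa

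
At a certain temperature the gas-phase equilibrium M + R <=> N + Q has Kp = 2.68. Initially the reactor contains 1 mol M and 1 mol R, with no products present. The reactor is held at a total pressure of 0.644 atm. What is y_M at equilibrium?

Take 1 mol M as basis and let X be its fractional conversion, so ξ = X.
At extent ξ: n_M = 1 − X; n_R = 1 − X; n_N = X; n_Q = X.
Total moles n_T = 2 (Δν = 0, constant).
Mole fractions y_i = n_i/n_T; Kp = p_N p_Q / (p_M p_R) with p_i = y_i·P.
Equating to 2.68 and solving on 0 < X < 1: X = 0.621.
Then n_M = 0.379, n_T = 2, so y_M = 0.190.

y_M = 0.190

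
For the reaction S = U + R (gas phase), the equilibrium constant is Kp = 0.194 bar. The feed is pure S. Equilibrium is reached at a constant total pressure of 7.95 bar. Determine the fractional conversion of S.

X = 0.154

Let X = conversion of S (basis 1 mol S); extent of reaction ξ = X.
Species balance: n_S = 1 − X; n_U = X; n_R = X.
Total moles n_T = 1 + X.
y_i = n_i/n_T, p_i = y_i·P. Kp = p_U p_R / (p_S).
This yields a degree-2 equation in X; solving on (0,1), X = 0.154.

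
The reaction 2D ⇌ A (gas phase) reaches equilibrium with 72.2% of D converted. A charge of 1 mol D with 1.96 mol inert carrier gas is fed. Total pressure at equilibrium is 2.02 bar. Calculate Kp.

Basis: 1 mol D initially; let X = conversion of D. Extent ξ = 0.5X.
Mole table: n_D = 1 − X; n_A = 0.5X; n_I = 1.96 (inert).
Total moles n_T = 2.96 − 0.5X.
At X = 0.722: n_D = 0.278, n_A = 0.361, n_T = 2.6.
p_i = (n_i/n_T)·P. Kp = p_A / (p_D^2) = 6.01 bar^-1.

Kp = 6.01 bar^-1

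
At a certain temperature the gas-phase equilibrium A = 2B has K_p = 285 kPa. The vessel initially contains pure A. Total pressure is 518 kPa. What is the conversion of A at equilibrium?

Let X = conversion of A (basis 1 mol A); extent of reaction ξ = X.
Moles: n_A = 1 − X; n_B = 2X.
n_T = Σnᵢ = 1 + X.
Mole fractions y_i = n_i/n_T; K_p = p_B^2 / (p_A) with p_i = y_i·P.
This yields a degree-2 equation in X; solving on (0,1), X = 0.348.

X = 0.348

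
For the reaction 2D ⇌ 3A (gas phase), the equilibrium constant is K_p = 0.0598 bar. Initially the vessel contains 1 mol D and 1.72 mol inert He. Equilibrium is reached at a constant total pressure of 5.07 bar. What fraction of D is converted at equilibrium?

Let X = conversion of D (basis 1 mol D); extent of reaction ξ = 0.5X.
At extent ξ: n_D = 1 − X; n_A = 1.5X; n_I = 1.72 (inert).
Total moles n_T = 2.72 + 0.5X.
y_i = n_i/n_T, p_i = y_i·P. K_p = p_A^3 / (p_D^2).
Substituting and setting equal to 0.0598 bar gives a polynomial in X; the root in (0,1) is X = 0.187.

X = 0.187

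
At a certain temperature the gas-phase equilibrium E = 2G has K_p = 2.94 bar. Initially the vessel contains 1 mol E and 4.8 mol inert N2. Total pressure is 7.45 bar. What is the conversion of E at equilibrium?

Take 1 mol E as basis and let X be its fractional conversion, so ξ = X.
At extent ξ: n_E = 1 − X; n_G = 2X; n_I = 4.8 (inert).
Summing: n_T = 5.8 + X.
With p_i = (n_i/n_T)P, K_p = p_G^2 / (p_E).
Equating to 2.94 bar and solving on 0 < X < 1: X = 0.538.

X = 0.538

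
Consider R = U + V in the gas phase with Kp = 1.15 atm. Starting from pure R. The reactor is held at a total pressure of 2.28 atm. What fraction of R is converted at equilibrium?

X = 0.579

Basis: 1 mol R initially; let X = conversion of R. Extent ξ = X.
Moles: n_R = 1 − X; n_U = X; n_V = X.
Total moles n_T = 1 + X.
With p_i = (n_i/n_T)P, Kp = p_U p_V / (p_R).
Substituting and setting equal to 1.15 atm gives a polynomial in X; the root in (0,1) is X = 0.579.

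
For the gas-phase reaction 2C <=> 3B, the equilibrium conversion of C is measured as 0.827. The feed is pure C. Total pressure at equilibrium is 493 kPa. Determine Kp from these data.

Kp = 2.22e+04 kPa

Basis: 1 mol C initially; let X = conversion of C. Extent ξ = 0.5X.
At extent ξ: n_C = 1 − X; n_B = 1.5X.
n_T = Σnᵢ = 1 + 0.5X.
At X = 0.827: n_C = 0.173, n_B = 1.24, n_T = 1.41.
p_i = (n_i/n_T)·P. Kp = p_B^3 / (p_C^2) = 2.22e+04 kPa.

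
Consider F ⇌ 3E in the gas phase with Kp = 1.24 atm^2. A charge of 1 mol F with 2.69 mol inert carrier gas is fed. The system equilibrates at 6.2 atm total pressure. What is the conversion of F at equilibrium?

Let X = conversion of F (basis 1 mol F); extent of reaction ξ = X.
Moles: n_F = 1 − X; n_E = 3X; n_I = 2.69 (inert).
Total moles n_T = 3.69 + 2X.
Mole fractions y_i = n_i/n_T; Kp = p_E^3 / (p_F) with p_i = y_i·P.
Equating to 1.24 atm^2 and solving on 0 < X < 1: X = 0.251.

X = 0.251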